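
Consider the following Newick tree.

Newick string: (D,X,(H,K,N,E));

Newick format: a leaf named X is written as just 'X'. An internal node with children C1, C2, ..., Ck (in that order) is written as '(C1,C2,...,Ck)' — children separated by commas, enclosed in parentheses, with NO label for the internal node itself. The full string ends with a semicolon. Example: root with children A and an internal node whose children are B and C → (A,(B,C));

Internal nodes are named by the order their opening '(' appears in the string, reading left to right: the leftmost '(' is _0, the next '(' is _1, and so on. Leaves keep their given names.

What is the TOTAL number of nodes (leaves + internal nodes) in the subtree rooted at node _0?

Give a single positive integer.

Newick: (D,X,(H,K,N,E));
Locate _0: it is the '(' at position 0 (the 1st '(' reading left to right).
Query: subtree rooted at _0
_0: subtree_size = 1 + 7
  D: subtree_size = 1 + 0
  X: subtree_size = 1 + 0
  _1: subtree_size = 1 + 4
    H: subtree_size = 1 + 0
    K: subtree_size = 1 + 0
    N: subtree_size = 1 + 0
    E: subtree_size = 1 + 0
Total subtree size of _0: 8

Answer: 8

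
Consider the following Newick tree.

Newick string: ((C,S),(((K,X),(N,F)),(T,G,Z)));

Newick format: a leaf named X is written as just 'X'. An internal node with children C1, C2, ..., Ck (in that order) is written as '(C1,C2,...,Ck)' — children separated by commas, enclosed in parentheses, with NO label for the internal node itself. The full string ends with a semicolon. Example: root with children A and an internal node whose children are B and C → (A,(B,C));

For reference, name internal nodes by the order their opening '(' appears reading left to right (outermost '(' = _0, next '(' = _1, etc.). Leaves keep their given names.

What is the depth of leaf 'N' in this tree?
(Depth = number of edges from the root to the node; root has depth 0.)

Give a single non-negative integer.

Answer: 4

Derivation:
Newick: ((C,S),(((K,X),(N,F)),(T,G,Z)));
Naming internals by '(' encounter order: outermost '(' = _0, next = _1, ...
Query node: N
Path from root: _0 -> _2 -> _3 -> _5 -> N
Depth of N: 4 (number of edges from root)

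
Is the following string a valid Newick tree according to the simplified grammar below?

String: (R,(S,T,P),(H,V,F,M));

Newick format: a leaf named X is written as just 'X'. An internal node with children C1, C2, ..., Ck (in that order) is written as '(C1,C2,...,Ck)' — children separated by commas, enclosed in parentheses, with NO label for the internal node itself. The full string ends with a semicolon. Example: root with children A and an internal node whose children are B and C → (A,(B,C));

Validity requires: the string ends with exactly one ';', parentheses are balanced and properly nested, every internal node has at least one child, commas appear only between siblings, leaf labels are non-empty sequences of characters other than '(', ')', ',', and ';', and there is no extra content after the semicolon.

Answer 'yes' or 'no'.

Answer: yes

Derivation:
Input: (R,(S,T,P),(H,V,F,M));
Paren balance: 3 '(' vs 3 ')' OK
Ends with single ';': True
Full parse: OK
Valid: True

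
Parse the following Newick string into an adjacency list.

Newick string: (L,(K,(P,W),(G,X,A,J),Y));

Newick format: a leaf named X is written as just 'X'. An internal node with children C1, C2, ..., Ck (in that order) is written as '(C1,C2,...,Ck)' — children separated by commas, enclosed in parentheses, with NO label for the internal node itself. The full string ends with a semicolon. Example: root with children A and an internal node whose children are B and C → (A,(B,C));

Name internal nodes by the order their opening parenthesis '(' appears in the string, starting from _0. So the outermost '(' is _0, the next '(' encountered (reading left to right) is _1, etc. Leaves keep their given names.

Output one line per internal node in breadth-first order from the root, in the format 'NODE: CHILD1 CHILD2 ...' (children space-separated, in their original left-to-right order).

Input: (L,(K,(P,W),(G,X,A,J),Y));
Scanning left-to-right, naming '(' by encounter order:
  pos 0: '(' -> open internal node _0 (depth 1)
  pos 3: '(' -> open internal node _1 (depth 2)
  pos 6: '(' -> open internal node _2 (depth 3)
  pos 10: ')' -> close internal node _2 (now at depth 2)
  pos 12: '(' -> open internal node _3 (depth 3)
  pos 20: ')' -> close internal node _3 (now at depth 2)
  pos 23: ')' -> close internal node _1 (now at depth 1)
  pos 24: ')' -> close internal node _0 (now at depth 0)
Total internal nodes: 4
BFS adjacency from root:
  _0: L _1
  _1: K _2 _3 Y
  _2: P W
  _3: G X A J

Answer: _0: L _1
_1: K _2 _3 Y
_2: P W
_3: G X A J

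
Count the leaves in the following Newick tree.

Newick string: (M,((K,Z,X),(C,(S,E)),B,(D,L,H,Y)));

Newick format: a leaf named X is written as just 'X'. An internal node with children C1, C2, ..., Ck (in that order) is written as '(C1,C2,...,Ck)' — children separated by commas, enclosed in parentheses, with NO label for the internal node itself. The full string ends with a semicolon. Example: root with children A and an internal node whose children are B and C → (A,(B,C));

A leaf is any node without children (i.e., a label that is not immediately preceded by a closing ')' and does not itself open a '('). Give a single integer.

Newick: (M,((K,Z,X),(C,(S,E)),B,(D,L,H,Y)));
Scan left-to-right; a leaf is any maximal label run not followed by '(':
  pos 1: leaf 'M' → count = 1
  pos 5: leaf 'K' → count = 2
  pos 7: leaf 'Z' → count = 3
  pos 9: leaf 'X' → count = 4
  pos 13: leaf 'C' → count = 5
  pos 16: leaf 'S' → count = 6
  pos 18: leaf 'E' → count = 7
  pos 22: leaf 'B' → count = 8
  pos 25: leaf 'D' → count = 9
  pos 27: leaf 'L' → count = 10
  pos 29: leaf 'H' → count = 11
  pos 31: leaf 'Y' → count = 12
Total leaves: 12

Answer: 12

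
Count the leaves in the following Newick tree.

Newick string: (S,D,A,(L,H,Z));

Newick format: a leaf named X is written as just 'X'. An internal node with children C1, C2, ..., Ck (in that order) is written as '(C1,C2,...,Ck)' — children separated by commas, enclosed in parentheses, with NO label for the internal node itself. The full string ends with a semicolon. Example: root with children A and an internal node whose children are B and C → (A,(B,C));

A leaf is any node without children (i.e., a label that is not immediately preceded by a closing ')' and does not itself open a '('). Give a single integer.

Newick: (S,D,A,(L,H,Z));
Scan left-to-right; a leaf is any maximal label run not followed by '(':
  pos 1: leaf 'S' → count = 1
  pos 3: leaf 'D' → count = 2
  pos 5: leaf 'A' → count = 3
  pos 8: leaf 'L' → count = 4
  pos 10: leaf 'H' → count = 5
  pos 12: leaf 'Z' → count = 6
Total leaves: 6

Answer: 6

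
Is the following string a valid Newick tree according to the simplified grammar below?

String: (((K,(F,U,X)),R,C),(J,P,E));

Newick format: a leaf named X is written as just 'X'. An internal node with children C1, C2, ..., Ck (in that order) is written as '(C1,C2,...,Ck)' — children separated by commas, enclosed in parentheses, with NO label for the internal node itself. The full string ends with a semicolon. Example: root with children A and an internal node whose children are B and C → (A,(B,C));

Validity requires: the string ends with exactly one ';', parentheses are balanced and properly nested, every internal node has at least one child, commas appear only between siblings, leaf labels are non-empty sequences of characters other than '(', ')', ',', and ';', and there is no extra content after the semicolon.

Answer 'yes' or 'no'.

Input: (((K,(F,U,X)),R,C),(J,P,E));
Paren balance: 5 '(' vs 5 ')' OK
Ends with single ';': True
Full parse: OK
Valid: True

Answer: yes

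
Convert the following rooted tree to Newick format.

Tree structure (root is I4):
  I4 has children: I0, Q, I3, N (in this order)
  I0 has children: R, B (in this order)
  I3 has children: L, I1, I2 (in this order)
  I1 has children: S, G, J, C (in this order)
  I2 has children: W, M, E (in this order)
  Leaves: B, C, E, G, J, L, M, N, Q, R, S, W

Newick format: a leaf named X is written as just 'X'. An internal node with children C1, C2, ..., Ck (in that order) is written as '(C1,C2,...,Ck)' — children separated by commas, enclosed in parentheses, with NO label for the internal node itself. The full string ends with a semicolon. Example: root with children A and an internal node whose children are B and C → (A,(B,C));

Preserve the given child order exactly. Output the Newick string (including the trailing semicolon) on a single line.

Answer: ((R,B),Q,(L,(S,G,J,C),(W,M,E)),N);

Derivation:
internal I4 with children ['I0', 'Q', 'I3', 'N']
  internal I0 with children ['R', 'B']
    leaf 'R' → 'R'
    leaf 'B' → 'B'
  → '(R,B)'
  leaf 'Q' → 'Q'
  internal I3 with children ['L', 'I1', 'I2']
    leaf 'L' → 'L'
    internal I1 with children ['S', 'G', 'J', 'C']
      leaf 'S' → 'S'
      leaf 'G' → 'G'
      leaf 'J' → 'J'
      leaf 'C' → 'C'
    → '(S,G,J,C)'
    internal I2 with children ['W', 'M', 'E']
      leaf 'W' → 'W'
      leaf 'M' → 'M'
      leaf 'E' → 'E'
    → '(W,M,E)'
  → '(L,(S,G,J,C),(W,M,E))'
  leaf 'N' → 'N'
→ '((R,B),Q,(L,(S,G,J,C),(W,M,E)),N)'
Final: ((R,B),Q,(L,(S,G,J,C),(W,M,E)),N);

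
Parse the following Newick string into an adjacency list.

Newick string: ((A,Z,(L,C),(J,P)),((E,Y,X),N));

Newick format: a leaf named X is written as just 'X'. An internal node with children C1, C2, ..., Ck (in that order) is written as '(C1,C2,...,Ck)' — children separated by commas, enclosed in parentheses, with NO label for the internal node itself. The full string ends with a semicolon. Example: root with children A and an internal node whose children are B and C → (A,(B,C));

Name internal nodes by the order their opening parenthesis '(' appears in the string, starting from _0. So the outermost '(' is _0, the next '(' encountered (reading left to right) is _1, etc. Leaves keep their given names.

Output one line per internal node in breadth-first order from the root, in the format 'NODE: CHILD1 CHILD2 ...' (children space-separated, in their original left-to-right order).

Input: ((A,Z,(L,C),(J,P)),((E,Y,X),N));
Scanning left-to-right, naming '(' by encounter order:
  pos 0: '(' -> open internal node _0 (depth 1)
  pos 1: '(' -> open internal node _1 (depth 2)
  pos 6: '(' -> open internal node _2 (depth 3)
  pos 10: ')' -> close internal node _2 (now at depth 2)
  pos 12: '(' -> open internal node _3 (depth 3)
  pos 16: ')' -> close internal node _3 (now at depth 2)
  pos 17: ')' -> close internal node _1 (now at depth 1)
  pos 19: '(' -> open internal node _4 (depth 2)
  pos 20: '(' -> open internal node _5 (depth 3)
  pos 26: ')' -> close internal node _5 (now at depth 2)
  pos 29: ')' -> close internal node _4 (now at depth 1)
  pos 30: ')' -> close internal node _0 (now at depth 0)
Total internal nodes: 6
BFS adjacency from root:
  _0: _1 _4
  _1: A Z _2 _3
  _4: _5 N
  _2: L C
  _3: J P
  _5: E Y X

Answer: _0: _1 _4
_1: A Z _2 _3
_4: _5 N
_2: L C
_3: J P
_5: E Y X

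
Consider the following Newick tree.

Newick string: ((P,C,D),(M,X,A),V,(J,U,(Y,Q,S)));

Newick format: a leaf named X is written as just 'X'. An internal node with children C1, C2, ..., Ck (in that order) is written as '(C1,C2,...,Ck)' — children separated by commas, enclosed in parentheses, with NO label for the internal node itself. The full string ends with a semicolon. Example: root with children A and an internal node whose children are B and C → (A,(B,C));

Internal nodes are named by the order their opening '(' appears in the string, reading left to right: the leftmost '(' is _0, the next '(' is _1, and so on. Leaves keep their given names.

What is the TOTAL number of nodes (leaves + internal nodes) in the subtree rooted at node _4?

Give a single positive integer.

Newick: ((P,C,D),(M,X,A),V,(J,U,(Y,Q,S)));
Locate _4: it is the '(' at position 24 (the 5th '(' reading left to right).
Query: subtree rooted at _4
_4: subtree_size = 1 + 3
  Y: subtree_size = 1 + 0
  Q: subtree_size = 1 + 0
  S: subtree_size = 1 + 0
Total subtree size of _4: 4

Answer: 4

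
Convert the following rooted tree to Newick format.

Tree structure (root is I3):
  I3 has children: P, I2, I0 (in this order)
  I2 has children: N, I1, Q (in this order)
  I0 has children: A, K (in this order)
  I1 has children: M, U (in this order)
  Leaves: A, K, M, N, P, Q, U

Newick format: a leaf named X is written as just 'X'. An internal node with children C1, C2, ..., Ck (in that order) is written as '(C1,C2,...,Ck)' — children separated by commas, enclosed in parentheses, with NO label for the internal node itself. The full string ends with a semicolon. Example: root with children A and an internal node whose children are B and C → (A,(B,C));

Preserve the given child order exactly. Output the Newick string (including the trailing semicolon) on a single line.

Answer: (P,(N,(M,U),Q),(A,K));

Derivation:
internal I3 with children ['P', 'I2', 'I0']
  leaf 'P' → 'P'
  internal I2 with children ['N', 'I1', 'Q']
    leaf 'N' → 'N'
    internal I1 with children ['M', 'U']
      leaf 'M' → 'M'
      leaf 'U' → 'U'
    → '(M,U)'
    leaf 'Q' → 'Q'
  → '(N,(M,U),Q)'
  internal I0 with children ['A', 'K']
    leaf 'A' → 'A'
    leaf 'K' → 'K'
  → '(A,K)'
→ '(P,(N,(M,U),Q),(A,K))'
Final: (P,(N,(M,U),Q),(A,K));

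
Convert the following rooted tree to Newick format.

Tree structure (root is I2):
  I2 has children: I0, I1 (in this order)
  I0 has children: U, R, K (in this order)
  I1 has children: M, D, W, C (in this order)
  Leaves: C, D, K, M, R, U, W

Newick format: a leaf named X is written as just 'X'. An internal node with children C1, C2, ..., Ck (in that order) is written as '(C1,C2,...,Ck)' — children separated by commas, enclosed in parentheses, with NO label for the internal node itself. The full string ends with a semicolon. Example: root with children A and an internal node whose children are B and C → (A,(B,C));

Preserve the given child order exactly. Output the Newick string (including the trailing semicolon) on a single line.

internal I2 with children ['I0', 'I1']
  internal I0 with children ['U', 'R', 'K']
    leaf 'U' → 'U'
    leaf 'R' → 'R'
    leaf 'K' → 'K'
  → '(U,R,K)'
  internal I1 with children ['M', 'D', 'W', 'C']
    leaf 'M' → 'M'
    leaf 'D' → 'D'
    leaf 'W' → 'W'
    leaf 'C' → 'C'
  → '(M,D,W,C)'
→ '((U,R,K),(M,D,W,C))'
Final: ((U,R,K),(M,D,W,C));

Answer: ((U,R,K),(M,D,W,C));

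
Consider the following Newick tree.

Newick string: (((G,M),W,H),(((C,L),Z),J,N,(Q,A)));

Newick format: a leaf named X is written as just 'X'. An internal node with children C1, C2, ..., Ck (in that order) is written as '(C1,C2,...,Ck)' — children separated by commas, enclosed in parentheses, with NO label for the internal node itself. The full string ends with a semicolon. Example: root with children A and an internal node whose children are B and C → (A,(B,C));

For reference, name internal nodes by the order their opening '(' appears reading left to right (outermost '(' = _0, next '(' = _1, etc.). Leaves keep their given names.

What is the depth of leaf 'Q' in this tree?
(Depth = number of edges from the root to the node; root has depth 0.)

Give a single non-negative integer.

Newick: (((G,M),W,H),(((C,L),Z),J,N,(Q,A)));
Naming internals by '(' encounter order: outermost '(' = _0, next = _1, ...
Query node: Q
Path from root: _0 -> _3 -> _6 -> Q
Depth of Q: 3 (number of edges from root)

Answer: 3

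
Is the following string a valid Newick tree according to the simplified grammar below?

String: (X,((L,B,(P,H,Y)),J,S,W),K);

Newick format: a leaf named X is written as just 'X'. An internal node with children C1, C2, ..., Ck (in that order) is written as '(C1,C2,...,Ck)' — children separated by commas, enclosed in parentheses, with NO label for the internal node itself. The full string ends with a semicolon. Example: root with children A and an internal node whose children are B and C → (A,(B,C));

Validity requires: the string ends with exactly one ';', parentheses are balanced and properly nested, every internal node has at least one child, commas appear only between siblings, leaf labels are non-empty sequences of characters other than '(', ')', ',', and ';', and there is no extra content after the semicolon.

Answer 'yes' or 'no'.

Answer: yes

Derivation:
Input: (X,((L,B,(P,H,Y)),J,S,W),K);
Paren balance: 4 '(' vs 4 ')' OK
Ends with single ';': True
Full parse: OK
Valid: True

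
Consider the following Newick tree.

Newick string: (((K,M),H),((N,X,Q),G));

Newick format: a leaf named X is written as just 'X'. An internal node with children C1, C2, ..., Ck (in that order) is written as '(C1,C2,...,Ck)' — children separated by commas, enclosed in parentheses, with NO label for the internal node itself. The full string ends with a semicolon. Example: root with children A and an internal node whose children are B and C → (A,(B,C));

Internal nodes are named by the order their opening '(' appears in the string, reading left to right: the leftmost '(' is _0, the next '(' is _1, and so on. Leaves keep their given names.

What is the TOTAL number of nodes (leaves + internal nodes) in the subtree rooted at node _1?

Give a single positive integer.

Answer: 5

Derivation:
Newick: (((K,M),H),((N,X,Q),G));
Locate _1: it is the '(' at position 1 (the 2nd '(' reading left to right).
Query: subtree rooted at _1
_1: subtree_size = 1 + 4
  _2: subtree_size = 1 + 2
    K: subtree_size = 1 + 0
    M: subtree_size = 1 + 0
  H: subtree_size = 1 + 0
Total subtree size of _1: 5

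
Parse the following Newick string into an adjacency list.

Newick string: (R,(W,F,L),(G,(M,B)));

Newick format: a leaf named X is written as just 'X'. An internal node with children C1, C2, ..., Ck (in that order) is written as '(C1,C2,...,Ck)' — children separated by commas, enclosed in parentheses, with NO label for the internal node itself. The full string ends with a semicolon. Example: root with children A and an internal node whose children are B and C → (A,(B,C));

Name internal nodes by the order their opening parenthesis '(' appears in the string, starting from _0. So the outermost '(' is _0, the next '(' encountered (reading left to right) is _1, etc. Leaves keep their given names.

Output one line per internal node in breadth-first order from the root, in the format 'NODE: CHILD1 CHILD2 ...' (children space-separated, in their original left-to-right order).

Answer: _0: R _1 _2
_1: W F L
_2: G _3
_3: M B

Derivation:
Input: (R,(W,F,L),(G,(M,B)));
Scanning left-to-right, naming '(' by encounter order:
  pos 0: '(' -> open internal node _0 (depth 1)
  pos 3: '(' -> open internal node _1 (depth 2)
  pos 9: ')' -> close internal node _1 (now at depth 1)
  pos 11: '(' -> open internal node _2 (depth 2)
  pos 14: '(' -> open internal node _3 (depth 3)
  pos 18: ')' -> close internal node _3 (now at depth 2)
  pos 19: ')' -> close internal node _2 (now at depth 1)
  pos 20: ')' -> close internal node _0 (now at depth 0)
Total internal nodes: 4
BFS adjacency from root:
  _0: R _1 _2
  _1: W F L
  _2: G _3
  _3: M B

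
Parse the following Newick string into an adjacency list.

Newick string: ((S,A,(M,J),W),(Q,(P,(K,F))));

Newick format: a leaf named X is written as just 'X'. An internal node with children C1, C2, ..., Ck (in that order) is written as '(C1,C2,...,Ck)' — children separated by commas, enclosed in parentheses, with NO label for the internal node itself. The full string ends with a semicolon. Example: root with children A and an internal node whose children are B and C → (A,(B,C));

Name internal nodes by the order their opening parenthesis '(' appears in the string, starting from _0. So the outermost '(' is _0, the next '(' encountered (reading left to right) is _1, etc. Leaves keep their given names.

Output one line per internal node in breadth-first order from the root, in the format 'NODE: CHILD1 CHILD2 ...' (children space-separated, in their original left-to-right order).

Input: ((S,A,(M,J),W),(Q,(P,(K,F))));
Scanning left-to-right, naming '(' by encounter order:
  pos 0: '(' -> open internal node _0 (depth 1)
  pos 1: '(' -> open internal node _1 (depth 2)
  pos 6: '(' -> open internal node _2 (depth 3)
  pos 10: ')' -> close internal node _2 (now at depth 2)
  pos 13: ')' -> close internal node _1 (now at depth 1)
  pos 15: '(' -> open internal node _3 (depth 2)
  pos 18: '(' -> open internal node _4 (depth 3)
  pos 21: '(' -> open internal node _5 (depth 4)
  pos 25: ')' -> close internal node _5 (now at depth 3)
  pos 26: ')' -> close internal node _4 (now at depth 2)
  pos 27: ')' -> close internal node _3 (now at depth 1)
  pos 28: ')' -> close internal node _0 (now at depth 0)
Total internal nodes: 6
BFS adjacency from root:
  _0: _1 _3
  _1: S A _2 W
  _3: Q _4
  _2: M J
  _4: P _5
  _5: K F

Answer: _0: _1 _3
_1: S A _2 W
_3: Q _4
_2: M J
_4: P _5
_5: K F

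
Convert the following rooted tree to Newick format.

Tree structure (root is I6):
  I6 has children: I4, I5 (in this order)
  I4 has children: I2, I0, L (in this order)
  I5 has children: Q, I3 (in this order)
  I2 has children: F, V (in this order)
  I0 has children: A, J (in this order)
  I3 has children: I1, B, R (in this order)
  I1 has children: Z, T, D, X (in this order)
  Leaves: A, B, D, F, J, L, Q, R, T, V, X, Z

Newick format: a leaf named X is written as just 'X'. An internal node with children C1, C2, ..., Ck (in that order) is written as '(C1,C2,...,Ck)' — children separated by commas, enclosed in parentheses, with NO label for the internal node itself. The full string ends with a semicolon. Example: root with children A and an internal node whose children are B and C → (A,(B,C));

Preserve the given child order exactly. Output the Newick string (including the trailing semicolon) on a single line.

Answer: (((F,V),(A,J),L),(Q,((Z,T,D,X),B,R)));

Derivation:
internal I6 with children ['I4', 'I5']
  internal I4 with children ['I2', 'I0', 'L']
    internal I2 with children ['F', 'V']
      leaf 'F' → 'F'
      leaf 'V' → 'V'
    → '(F,V)'
    internal I0 with children ['A', 'J']
      leaf 'A' → 'A'
      leaf 'J' → 'J'
    → '(A,J)'
    leaf 'L' → 'L'
  → '((F,V),(A,J),L)'
  internal I5 with children ['Q', 'I3']
    leaf 'Q' → 'Q'
    internal I3 with children ['I1', 'B', 'R']
      internal I1 with children ['Z', 'T', 'D', 'X']
        leaf 'Z' → 'Z'
        leaf 'T' → 'T'
        leaf 'D' → 'D'
        leaf 'X' → 'X'
      → '(Z,T,D,X)'
      leaf 'B' → 'B'
      leaf 'R' → 'R'
    → '((Z,T,D,X),B,R)'
  → '(Q,((Z,T,D,X),B,R))'
→ '(((F,V),(A,J),L),(Q,((Z,T,D,X),B,R)))'
Final: (((F,V),(A,J),L),(Q,((Z,T,D,X),B,R)));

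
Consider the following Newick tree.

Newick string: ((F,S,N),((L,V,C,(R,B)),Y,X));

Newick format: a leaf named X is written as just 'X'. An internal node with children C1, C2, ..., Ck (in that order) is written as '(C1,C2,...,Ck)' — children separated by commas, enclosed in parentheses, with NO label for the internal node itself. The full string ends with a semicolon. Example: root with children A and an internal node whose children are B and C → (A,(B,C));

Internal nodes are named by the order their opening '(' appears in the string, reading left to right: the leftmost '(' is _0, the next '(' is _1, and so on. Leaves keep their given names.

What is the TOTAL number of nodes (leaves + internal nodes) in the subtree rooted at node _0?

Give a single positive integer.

Newick: ((F,S,N),((L,V,C,(R,B)),Y,X));
Locate _0: it is the '(' at position 0 (the 1st '(' reading left to right).
Query: subtree rooted at _0
_0: subtree_size = 1 + 14
  _1: subtree_size = 1 + 3
    F: subtree_size = 1 + 0
    S: subtree_size = 1 + 0
    N: subtree_size = 1 + 0
  _2: subtree_size = 1 + 9
    _3: subtree_size = 1 + 6
      L: subtree_size = 1 + 0
      V: subtree_size = 1 + 0
      C: subtree_size = 1 + 0
      _4: subtree_size = 1 + 2
        R: subtree_size = 1 + 0
        B: subtree_size = 1 + 0
    Y: subtree_size = 1 + 0
    X: subtree_size = 1 + 0
Total subtree size of _0: 15

Answer: 15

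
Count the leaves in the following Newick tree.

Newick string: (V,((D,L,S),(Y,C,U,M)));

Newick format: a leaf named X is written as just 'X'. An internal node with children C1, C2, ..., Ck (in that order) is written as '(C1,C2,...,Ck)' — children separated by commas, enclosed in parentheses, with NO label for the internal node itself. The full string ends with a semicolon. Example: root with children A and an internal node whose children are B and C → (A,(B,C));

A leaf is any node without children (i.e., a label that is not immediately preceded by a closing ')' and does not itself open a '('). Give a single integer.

Answer: 8

Derivation:
Newick: (V,((D,L,S),(Y,C,U,M)));
Scan left-to-right; a leaf is any maximal label run not followed by '(':
  pos 1: leaf 'V' → count = 1
  pos 5: leaf 'D' → count = 2
  pos 7: leaf 'L' → count = 3
  pos 9: leaf 'S' → count = 4
  pos 13: leaf 'Y' → count = 5
  pos 15: leaf 'C' → count = 6
  pos 17: leaf 'U' → count = 7
  pos 19: leaf 'M' → count = 8
Total leaves: 8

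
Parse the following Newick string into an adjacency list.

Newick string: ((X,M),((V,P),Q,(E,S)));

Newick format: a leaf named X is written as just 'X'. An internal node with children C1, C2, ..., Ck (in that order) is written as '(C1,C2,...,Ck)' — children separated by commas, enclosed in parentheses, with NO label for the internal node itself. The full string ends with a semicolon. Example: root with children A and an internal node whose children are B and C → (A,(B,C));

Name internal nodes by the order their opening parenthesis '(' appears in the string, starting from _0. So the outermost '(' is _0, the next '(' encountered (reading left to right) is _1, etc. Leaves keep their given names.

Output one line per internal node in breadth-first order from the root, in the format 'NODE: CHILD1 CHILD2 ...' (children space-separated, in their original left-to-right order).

Answer: _0: _1 _2
_1: X M
_2: _3 Q _4
_3: V P
_4: E S

Derivation:
Input: ((X,M),((V,P),Q,(E,S)));
Scanning left-to-right, naming '(' by encounter order:
  pos 0: '(' -> open internal node _0 (depth 1)
  pos 1: '(' -> open internal node _1 (depth 2)
  pos 5: ')' -> close internal node _1 (now at depth 1)
  pos 7: '(' -> open internal node _2 (depth 2)
  pos 8: '(' -> open internal node _3 (depth 3)
  pos 12: ')' -> close internal node _3 (now at depth 2)
  pos 16: '(' -> open internal node _4 (depth 3)
  pos 20: ')' -> close internal node _4 (now at depth 2)
  pos 21: ')' -> close internal node _2 (now at depth 1)
  pos 22: ')' -> close internal node _0 (now at depth 0)
Total internal nodes: 5
BFS adjacency from root:
  _0: _1 _2
  _1: X M
  _2: _3 Q _4
  _3: V P
  _4: E S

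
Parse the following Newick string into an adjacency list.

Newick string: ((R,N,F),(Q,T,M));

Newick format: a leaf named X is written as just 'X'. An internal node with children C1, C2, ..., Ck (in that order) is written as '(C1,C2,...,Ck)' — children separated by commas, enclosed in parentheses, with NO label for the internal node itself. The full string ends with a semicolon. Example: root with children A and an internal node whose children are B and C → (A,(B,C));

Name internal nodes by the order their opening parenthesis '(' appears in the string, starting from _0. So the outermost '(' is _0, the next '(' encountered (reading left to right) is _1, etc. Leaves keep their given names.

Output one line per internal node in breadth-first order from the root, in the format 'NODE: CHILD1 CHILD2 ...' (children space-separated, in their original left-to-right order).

Input: ((R,N,F),(Q,T,M));
Scanning left-to-right, naming '(' by encounter order:
  pos 0: '(' -> open internal node _0 (depth 1)
  pos 1: '(' -> open internal node _1 (depth 2)
  pos 7: ')' -> close internal node _1 (now at depth 1)
  pos 9: '(' -> open internal node _2 (depth 2)
  pos 15: ')' -> close internal node _2 (now at depth 1)
  pos 16: ')' -> close internal node _0 (now at depth 0)
Total internal nodes: 3
BFS adjacency from root:
  _0: _1 _2
  _1: R N F
  _2: Q T M

Answer: _0: _1 _2
_1: R N F
_2: Q T M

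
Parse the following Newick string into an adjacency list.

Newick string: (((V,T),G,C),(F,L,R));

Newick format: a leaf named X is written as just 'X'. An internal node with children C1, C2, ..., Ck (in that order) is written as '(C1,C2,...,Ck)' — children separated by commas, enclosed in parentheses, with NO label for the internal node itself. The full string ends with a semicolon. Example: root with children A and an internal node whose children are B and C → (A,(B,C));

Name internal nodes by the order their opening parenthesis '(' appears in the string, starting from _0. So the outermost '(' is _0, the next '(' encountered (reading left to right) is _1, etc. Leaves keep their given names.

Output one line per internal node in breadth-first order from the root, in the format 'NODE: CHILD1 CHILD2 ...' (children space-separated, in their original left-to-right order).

Answer: _0: _1 _3
_1: _2 G C
_3: F L R
_2: V T

Derivation:
Input: (((V,T),G,C),(F,L,R));
Scanning left-to-right, naming '(' by encounter order:
  pos 0: '(' -> open internal node _0 (depth 1)
  pos 1: '(' -> open internal node _1 (depth 2)
  pos 2: '(' -> open internal node _2 (depth 3)
  pos 6: ')' -> close internal node _2 (now at depth 2)
  pos 11: ')' -> close internal node _1 (now at depth 1)
  pos 13: '(' -> open internal node _3 (depth 2)
  pos 19: ')' -> close internal node _3 (now at depth 1)
  pos 20: ')' -> close internal node _0 (now at depth 0)
Total internal nodes: 4
BFS adjacency from root:
  _0: _1 _3
  _1: _2 G C
  _3: F L R
  _2: V T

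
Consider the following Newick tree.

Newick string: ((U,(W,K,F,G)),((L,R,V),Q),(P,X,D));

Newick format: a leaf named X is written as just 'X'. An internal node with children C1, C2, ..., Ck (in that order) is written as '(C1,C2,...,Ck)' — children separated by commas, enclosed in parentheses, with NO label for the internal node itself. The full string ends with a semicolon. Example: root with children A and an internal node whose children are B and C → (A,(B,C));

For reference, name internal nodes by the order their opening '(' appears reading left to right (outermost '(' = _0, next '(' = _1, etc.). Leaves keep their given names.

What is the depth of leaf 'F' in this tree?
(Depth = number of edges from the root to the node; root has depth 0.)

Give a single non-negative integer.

Newick: ((U,(W,K,F,G)),((L,R,V),Q),(P,X,D));
Naming internals by '(' encounter order: outermost '(' = _0, next = _1, ...
Query node: F
Path from root: _0 -> _1 -> _2 -> F
Depth of F: 3 (number of edges from root)

Answer: 3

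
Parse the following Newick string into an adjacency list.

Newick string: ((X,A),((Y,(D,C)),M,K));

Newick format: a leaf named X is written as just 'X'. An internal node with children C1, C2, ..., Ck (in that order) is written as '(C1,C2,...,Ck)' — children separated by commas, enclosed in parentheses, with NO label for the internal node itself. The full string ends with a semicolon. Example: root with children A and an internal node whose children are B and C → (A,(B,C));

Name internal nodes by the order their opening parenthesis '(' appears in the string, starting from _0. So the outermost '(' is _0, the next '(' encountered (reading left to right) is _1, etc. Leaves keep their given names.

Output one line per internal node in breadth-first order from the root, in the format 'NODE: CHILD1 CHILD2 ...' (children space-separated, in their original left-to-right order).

Input: ((X,A),((Y,(D,C)),M,K));
Scanning left-to-right, naming '(' by encounter order:
  pos 0: '(' -> open internal node _0 (depth 1)
  pos 1: '(' -> open internal node _1 (depth 2)
  pos 5: ')' -> close internal node _1 (now at depth 1)
  pos 7: '(' -> open internal node _2 (depth 2)
  pos 8: '(' -> open internal node _3 (depth 3)
  pos 11: '(' -> open internal node _4 (depth 4)
  pos 15: ')' -> close internal node _4 (now at depth 3)
  pos 16: ')' -> close internal node _3 (now at depth 2)
  pos 21: ')' -> close internal node _2 (now at depth 1)
  pos 22: ')' -> close internal node _0 (now at depth 0)
Total internal nodes: 5
BFS adjacency from root:
  _0: _1 _2
  _1: X A
  _2: _3 M K
  _3: Y _4
  _4: D C

Answer: _0: _1 _2
_1: X A
_2: _3 M K
_3: Y _4
_4: D C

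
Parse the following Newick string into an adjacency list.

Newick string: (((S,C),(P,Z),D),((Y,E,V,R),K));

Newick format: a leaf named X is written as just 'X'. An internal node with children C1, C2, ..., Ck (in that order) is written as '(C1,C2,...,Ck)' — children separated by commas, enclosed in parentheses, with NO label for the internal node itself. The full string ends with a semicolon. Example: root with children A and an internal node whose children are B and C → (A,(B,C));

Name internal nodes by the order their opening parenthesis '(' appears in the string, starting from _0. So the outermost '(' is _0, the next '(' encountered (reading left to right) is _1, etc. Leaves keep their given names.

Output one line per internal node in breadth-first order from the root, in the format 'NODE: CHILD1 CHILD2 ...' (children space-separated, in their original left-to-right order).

Input: (((S,C),(P,Z),D),((Y,E,V,R),K));
Scanning left-to-right, naming '(' by encounter order:
  pos 0: '(' -> open internal node _0 (depth 1)
  pos 1: '(' -> open internal node _1 (depth 2)
  pos 2: '(' -> open internal node _2 (depth 3)
  pos 6: ')' -> close internal node _2 (now at depth 2)
  pos 8: '(' -> open internal node _3 (depth 3)
  pos 12: ')' -> close internal node _3 (now at depth 2)
  pos 15: ')' -> close internal node _1 (now at depth 1)
  pos 17: '(' -> open internal node _4 (depth 2)
  pos 18: '(' -> open internal node _5 (depth 3)
  pos 26: ')' -> close internal node _5 (now at depth 2)
  pos 29: ')' -> close internal node _4 (now at depth 1)
  pos 30: ')' -> close internal node _0 (now at depth 0)
Total internal nodes: 6
BFS adjacency from root:
  _0: _1 _4
  _1: _2 _3 D
  _4: _5 K
  _2: S C
  _3: P Z
  _5: Y E V R

Answer: _0: _1 _4
_1: _2 _3 D
_4: _5 K
_2: S C
_3: P Z
_5: Y E V R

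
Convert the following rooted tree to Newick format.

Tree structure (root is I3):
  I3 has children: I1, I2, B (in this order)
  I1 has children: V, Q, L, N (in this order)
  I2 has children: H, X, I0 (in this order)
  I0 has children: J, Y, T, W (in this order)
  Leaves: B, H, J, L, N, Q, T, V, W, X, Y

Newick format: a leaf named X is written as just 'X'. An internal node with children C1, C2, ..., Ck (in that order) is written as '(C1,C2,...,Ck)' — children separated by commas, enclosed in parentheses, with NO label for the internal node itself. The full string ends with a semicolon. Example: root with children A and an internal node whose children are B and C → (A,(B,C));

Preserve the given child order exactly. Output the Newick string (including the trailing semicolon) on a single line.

internal I3 with children ['I1', 'I2', 'B']
  internal I1 with children ['V', 'Q', 'L', 'N']
    leaf 'V' → 'V'
    leaf 'Q' → 'Q'
    leaf 'L' → 'L'
    leaf 'N' → 'N'
  → '(V,Q,L,N)'
  internal I2 with children ['H', 'X', 'I0']
    leaf 'H' → 'H'
    leaf 'X' → 'X'
    internal I0 with children ['J', 'Y', 'T', 'W']
      leaf 'J' → 'J'
      leaf 'Y' → 'Y'
      leaf 'T' → 'T'
      leaf 'W' → 'W'
    → '(J,Y,T,W)'
  → '(H,X,(J,Y,T,W))'
  leaf 'B' → 'B'
→ '((V,Q,L,N),(H,X,(J,Y,T,W)),B)'
Final: ((V,Q,L,N),(H,X,(J,Y,T,W)),B);

Answer: ((V,Q,L,N),(H,X,(J,Y,T,W)),B);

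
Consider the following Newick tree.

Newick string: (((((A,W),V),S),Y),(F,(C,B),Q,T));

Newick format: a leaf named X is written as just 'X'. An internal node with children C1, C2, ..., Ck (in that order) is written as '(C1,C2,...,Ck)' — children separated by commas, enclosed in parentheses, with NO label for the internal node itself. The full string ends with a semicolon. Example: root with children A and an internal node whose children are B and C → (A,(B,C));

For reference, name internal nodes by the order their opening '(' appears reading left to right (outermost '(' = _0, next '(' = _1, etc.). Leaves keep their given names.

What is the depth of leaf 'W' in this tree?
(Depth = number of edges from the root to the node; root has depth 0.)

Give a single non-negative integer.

Newick: (((((A,W),V),S),Y),(F,(C,B),Q,T));
Naming internals by '(' encounter order: outermost '(' = _0, next = _1, ...
Query node: W
Path from root: _0 -> _1 -> _2 -> _3 -> _4 -> W
Depth of W: 5 (number of edges from root)

Answer: 5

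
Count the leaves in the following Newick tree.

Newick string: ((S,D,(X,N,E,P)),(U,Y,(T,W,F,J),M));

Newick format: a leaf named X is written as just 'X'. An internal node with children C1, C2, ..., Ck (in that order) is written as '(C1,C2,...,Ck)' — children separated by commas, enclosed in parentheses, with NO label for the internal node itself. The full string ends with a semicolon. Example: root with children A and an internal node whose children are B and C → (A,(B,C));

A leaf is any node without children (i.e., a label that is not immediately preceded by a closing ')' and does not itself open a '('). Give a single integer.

Newick: ((S,D,(X,N,E,P)),(U,Y,(T,W,F,J),M));
Scan left-to-right; a leaf is any maximal label run not followed by '(':
  pos 2: leaf 'S' → count = 1
  pos 4: leaf 'D' → count = 2
  pos 7: leaf 'X' → count = 3
  pos 9: leaf 'N' → count = 4
  pos 11: leaf 'E' → count = 5
  pos 13: leaf 'P' → count = 6
  pos 18: leaf 'U' → count = 7
  pos 20: leaf 'Y' → count = 8
  pos 23: leaf 'T' → count = 9
  pos 25: leaf 'W' → count = 10
  pos 27: leaf 'F' → count = 11
  pos 29: leaf 'J' → count = 12
  pos 32: leaf 'M' → count = 13
Total leaves: 13

Answer: 13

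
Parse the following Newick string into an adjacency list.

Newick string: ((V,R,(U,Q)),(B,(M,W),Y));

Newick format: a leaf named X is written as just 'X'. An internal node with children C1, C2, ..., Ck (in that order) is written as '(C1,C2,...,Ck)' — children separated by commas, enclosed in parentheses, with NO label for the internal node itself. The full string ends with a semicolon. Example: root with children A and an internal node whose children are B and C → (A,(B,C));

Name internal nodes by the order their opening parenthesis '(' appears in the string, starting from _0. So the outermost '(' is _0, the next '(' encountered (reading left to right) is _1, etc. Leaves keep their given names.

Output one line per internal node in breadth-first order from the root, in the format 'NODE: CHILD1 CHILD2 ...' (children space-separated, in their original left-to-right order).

Answer: _0: _1 _3
_1: V R _2
_3: B _4 Y
_2: U Q
_4: M W

Derivation:
Input: ((V,R,(U,Q)),(B,(M,W),Y));
Scanning left-to-right, naming '(' by encounter order:
  pos 0: '(' -> open internal node _0 (depth 1)
  pos 1: '(' -> open internal node _1 (depth 2)
  pos 6: '(' -> open internal node _2 (depth 3)
  pos 10: ')' -> close internal node _2 (now at depth 2)
  pos 11: ')' -> close internal node _1 (now at depth 1)
  pos 13: '(' -> open internal node _3 (depth 2)
  pos 16: '(' -> open internal node _4 (depth 3)
  pos 20: ')' -> close internal node _4 (now at depth 2)
  pos 23: ')' -> close internal node _3 (now at depth 1)
  pos 24: ')' -> close internal node _0 (now at depth 0)
Total internal nodes: 5
BFS adjacency from root:
  _0: _1 _3
  _1: V R _2
  _3: B _4 Y
  _2: U Q
  _4: M W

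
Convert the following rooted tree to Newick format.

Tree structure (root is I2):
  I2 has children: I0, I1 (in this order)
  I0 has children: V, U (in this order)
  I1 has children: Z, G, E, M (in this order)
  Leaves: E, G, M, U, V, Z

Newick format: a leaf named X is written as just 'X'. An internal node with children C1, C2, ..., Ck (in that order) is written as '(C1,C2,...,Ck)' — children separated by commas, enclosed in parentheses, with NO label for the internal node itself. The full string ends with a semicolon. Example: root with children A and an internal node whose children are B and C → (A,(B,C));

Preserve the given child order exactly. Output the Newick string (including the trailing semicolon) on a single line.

internal I2 with children ['I0', 'I1']
  internal I0 with children ['V', 'U']
    leaf 'V' → 'V'
    leaf 'U' → 'U'
  → '(V,U)'
  internal I1 with children ['Z', 'G', 'E', 'M']
    leaf 'Z' → 'Z'
    leaf 'G' → 'G'
    leaf 'E' → 'E'
    leaf 'M' → 'M'
  → '(Z,G,E,M)'
→ '((V,U),(Z,G,E,M))'
Final: ((V,U),(Z,G,E,M));

Answer: ((V,U),(Z,G,E,M));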